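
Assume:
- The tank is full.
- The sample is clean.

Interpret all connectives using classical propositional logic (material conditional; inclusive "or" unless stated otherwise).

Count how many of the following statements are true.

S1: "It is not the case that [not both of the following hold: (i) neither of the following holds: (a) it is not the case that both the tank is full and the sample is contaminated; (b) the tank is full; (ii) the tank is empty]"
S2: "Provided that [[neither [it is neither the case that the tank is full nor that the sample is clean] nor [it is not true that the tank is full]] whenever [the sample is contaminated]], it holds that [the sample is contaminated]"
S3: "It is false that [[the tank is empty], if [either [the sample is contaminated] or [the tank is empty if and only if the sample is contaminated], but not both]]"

Let P = "the tank is full" (T), Q = "the sample is contaminated" (F).

S1: This is ~(((P nand Q) nor P) nand ~P).

P nand Q = T nand F = T
(P nand Q) nor P = T nor T = F
~P = ~T = F
((P nand Q) nor P) nand ~P = F nand F = T
~(((P nand Q) nor P) nand ~P) = ~T = F
So S1 is false.

S2: This is (Q -> ((P nor ~Q) nor ~P)) -> Q.

~Q = ~F = T
P nor ~Q = T nor T = F
~P = ~T = F
(P nor ~Q) nor ~P = F nor F = T
Q -> ((P nor ~Q) nor ~P) = F -> T = T
(Q -> ((P nor ~Q) nor ~P)) -> Q = T -> F = F
Thus S2 is false.

S3: This is ~((Q xor (~P <-> Q)) -> ~P).

~P = ~T = F
~P <-> Q = F <-> F = T
Q xor (~P <-> Q) = F xor T = T
~P = ~T = F
(Q xor (~P <-> Q)) -> ~P = T -> F = F
~((Q xor (~P <-> Q)) -> ~P) = ~F = T
Hence S3 is true.

True statements: 1.

1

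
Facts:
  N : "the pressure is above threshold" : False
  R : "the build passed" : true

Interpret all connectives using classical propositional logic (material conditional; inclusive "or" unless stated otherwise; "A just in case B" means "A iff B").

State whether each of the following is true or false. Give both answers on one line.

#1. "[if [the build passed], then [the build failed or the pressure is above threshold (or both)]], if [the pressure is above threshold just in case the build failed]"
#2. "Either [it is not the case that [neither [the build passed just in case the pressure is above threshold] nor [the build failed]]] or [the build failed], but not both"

#1 F, #2 F

#1: This is (N ↔ ¬R) → (R → (¬R ∨ N)).

¬R = ¬T = F
N ↔ ¬R = F ↔ F = T
¬R = ¬T = F
¬R ∨ N = F ∨ F = F
R → (¬R ∨ N) = T → F = F
(N ↔ ¬R) → (R → (¬R ∨ N)) = T → F = F
So #1 is false.

#2: In symbols: ¬((R ↔ N) ↓ ¬R) ⊕ ¬R

R ↔ N = T ↔ F = F
¬R = ¬T = F
(R ↔ N) ↓ ¬R = F ↓ F = T
¬((R ↔ N) ↓ ¬R) = ¬T = F
¬R = ¬T = F
¬((R ↔ N) ↓ ¬R) ⊕ ¬R = F ⊕ F = F
So #2 is false.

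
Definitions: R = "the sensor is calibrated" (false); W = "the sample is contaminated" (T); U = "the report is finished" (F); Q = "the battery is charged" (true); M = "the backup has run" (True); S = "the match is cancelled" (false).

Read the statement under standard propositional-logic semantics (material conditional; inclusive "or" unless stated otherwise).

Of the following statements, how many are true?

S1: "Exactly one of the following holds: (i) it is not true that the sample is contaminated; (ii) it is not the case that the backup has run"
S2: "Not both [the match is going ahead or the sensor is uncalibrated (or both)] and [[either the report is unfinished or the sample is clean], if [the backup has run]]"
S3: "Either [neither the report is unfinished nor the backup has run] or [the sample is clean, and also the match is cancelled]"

0

S1: Parsed as ~W xor ~M

~W = ~T = F
~M = ~T = F
~W xor ~M = F xor F = F
Thus S1 is false.

S2: Formalization: (~S | ~R) nand (M -> (~U | ~W))

~S = ~F = T
~R = ~F = T
~S | ~R = T | T = T
~U = ~F = T
~W = ~T = F
~U | ~W = T | F = T
M -> (~U | ~W) = T -> T = T
(~S | ~R) nand (M -> (~U | ~W)) = T nand T = F
Thus S2 is false.

S3: This is (~U nor M) | (~W & S).

~U = ~F = T
~U nor M = T nor T = F
~W = ~T = F
~W & S = F & F = F
(~U nor M) | (~W & S) = F | F = F
Hence S3 is false.

True statements: 0 (none).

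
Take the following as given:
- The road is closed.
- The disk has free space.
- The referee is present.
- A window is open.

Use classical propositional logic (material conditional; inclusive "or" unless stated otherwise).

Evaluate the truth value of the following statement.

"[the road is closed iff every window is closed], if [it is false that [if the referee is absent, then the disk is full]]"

The statement is true.

Let R = "the referee is present" (T), Q = "the disk is full" (F), P = "the road is closed" (T), S = "a window is open" (T).
In symbols: ~(~R -> Q) -> (P <-> ~S)

~R = ~T = F
~R -> Q = F -> F = T
~(~R -> Q) = ~T = F
~S = ~T = F
P <-> ~S = T <-> F = F
~(~R -> Q) -> (P <-> ~S) = F -> F = T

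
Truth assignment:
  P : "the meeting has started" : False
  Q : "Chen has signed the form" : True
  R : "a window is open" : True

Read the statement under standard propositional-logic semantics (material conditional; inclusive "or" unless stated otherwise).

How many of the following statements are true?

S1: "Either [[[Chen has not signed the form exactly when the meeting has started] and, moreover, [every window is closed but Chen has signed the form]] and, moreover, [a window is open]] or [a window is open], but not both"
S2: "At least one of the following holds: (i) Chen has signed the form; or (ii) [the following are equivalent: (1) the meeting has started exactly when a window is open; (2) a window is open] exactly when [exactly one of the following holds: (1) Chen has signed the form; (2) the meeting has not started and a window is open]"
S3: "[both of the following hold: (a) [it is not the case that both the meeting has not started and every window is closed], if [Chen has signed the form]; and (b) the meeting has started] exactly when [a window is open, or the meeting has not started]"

2

S1: Formalization: (((~Q <-> P) & (~R & Q)) & R) xor R

~Q = ~T = F
~Q <-> P = F <-> F = T
~R = ~T = F
~R & Q = F & T = F
(~Q <-> P) & (~R & Q) = T & F = F
((~Q <-> P) & (~R & Q)) & R = F & T = F
(((~Q <-> P) & (~R & Q)) & R) xor R = F xor T = T
Thus S1 is true.

S2: Formalization: Q | (((P <-> R) <-> R) <-> (Q xor (~P & R)))

P <-> R = F <-> T = F
(P <-> R) <-> R = F <-> T = F
~P = ~F = T
~P & R = T & T = T
Q xor (~P & R) = T xor T = F
((P <-> R) <-> R) <-> (Q xor (~P & R)) = F <-> F = T
Q | (((P <-> R) <-> R) <-> (Q xor (~P & R))) = T | T = T
So S2 is true.

S3: Parsed as ((Q -> (~P nand ~R)) & P) <-> (R | ~P)

~P = ~F = T
~R = ~T = F
~P nand ~R = T nand F = T
Q -> (~P nand ~R) = T -> T = T
(Q -> (~P nand ~R)) & P = T & F = F
~P = ~F = T
R | ~P = T | T = T
((Q -> (~P nand ~R)) & P) <-> (R | ~P) = F <-> T = F
Hence S3 is false.

Count: 2.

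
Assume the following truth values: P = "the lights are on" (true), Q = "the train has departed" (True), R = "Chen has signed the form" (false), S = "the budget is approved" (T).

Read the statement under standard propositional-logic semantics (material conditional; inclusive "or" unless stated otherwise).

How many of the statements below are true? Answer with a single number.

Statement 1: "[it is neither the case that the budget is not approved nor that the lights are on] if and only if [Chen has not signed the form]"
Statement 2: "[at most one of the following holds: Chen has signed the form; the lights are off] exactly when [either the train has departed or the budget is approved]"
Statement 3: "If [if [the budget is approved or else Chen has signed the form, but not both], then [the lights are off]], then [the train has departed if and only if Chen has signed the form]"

2

Statement 1: This is (~S nor P) <-> ~R.

~S = ~T = F
~S nor P = F nor T = F
~R = ~F = T
(~S nor P) <-> ~R = F <-> T = F
So Statement 1 is false.

Statement 2: Formalization: (R nand ~P) <-> (Q | S)

~P = ~T = F
R nand ~P = F nand F = T
Q | S = T | T = T
(R nand ~P) <-> (Q | S) = T <-> T = T
So Statement 2 is true.

Statement 3: Formalization: ((S xor R) -> ~P) -> (Q <-> R)

S xor R = T xor F = T
~P = ~T = F
(S xor R) -> ~P = T -> F = F
Q <-> R = T <-> F = F
((S xor R) -> ~P) -> (Q <-> R) = F -> F = T
Hence Statement 3 is true.

2 of the 3 statements are true (Statement 2, Statement 3).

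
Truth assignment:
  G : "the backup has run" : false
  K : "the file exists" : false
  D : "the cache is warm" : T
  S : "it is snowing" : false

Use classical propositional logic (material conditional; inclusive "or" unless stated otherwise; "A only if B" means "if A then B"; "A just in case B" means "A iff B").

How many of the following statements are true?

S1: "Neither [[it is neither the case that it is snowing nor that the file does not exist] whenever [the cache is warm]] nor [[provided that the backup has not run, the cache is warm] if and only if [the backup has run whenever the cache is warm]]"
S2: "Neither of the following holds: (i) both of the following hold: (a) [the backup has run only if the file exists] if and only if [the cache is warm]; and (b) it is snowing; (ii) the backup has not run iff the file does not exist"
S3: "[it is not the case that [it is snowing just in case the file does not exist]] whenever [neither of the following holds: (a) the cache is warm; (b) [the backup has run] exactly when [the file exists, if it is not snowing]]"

2

S1: Formalization: (D -> (S nor ~K)) nor ((~G -> D) <-> (D -> G))

~K = ~F = T
S nor ~K = F nor T = F
D -> (S nor ~K) = T -> F = F
~G = ~F = T
~G -> D = T -> T = T
D -> G = T -> F = F
(~G -> D) <-> (D -> G) = T <-> F = F
(D -> (S nor ~K)) nor ((~G -> D) <-> (D -> G)) = F nor F = T
Hence S1 is true.

S2: In symbols: (((G -> K) <-> D) & S) nor (~G <-> ~K)

G -> K = F -> F = T
(G -> K) <-> D = T <-> T = T
((G -> K) <-> D) & S = T & F = F
~G = ~F = T
~K = ~F = T
~G <-> ~K = T <-> T = T
(((G -> K) <-> D) & S) nor (~G <-> ~K) = F nor T = F
So S2 is false.

S3: Parsed as (D nor (G <-> (~S -> K))) -> ~(S <-> ~K)

~S = ~F = T
~S -> K = T -> F = F
G <-> (~S -> K) = F <-> F = T
D nor (G <-> (~S -> K)) = T nor T = F
~K = ~F = T
S <-> ~K = F <-> T = F
~(S <-> ~K) = ~F = T
(D nor (G <-> (~S -> K))) -> ~(S <-> ~K) = F -> T = T
Thus S3 is true.

Count: 2.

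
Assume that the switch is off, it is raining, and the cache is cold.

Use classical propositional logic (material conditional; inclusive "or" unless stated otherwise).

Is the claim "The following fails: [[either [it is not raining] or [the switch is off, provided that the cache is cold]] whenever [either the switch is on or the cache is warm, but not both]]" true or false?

False

Let P = "the switch is on" (False), R = "the cache is warm" (False), Q = "it is raining" (True).
This is not ((P xor R) -> (not Q or (not R -> not P))).

P xor R = False xor False = False
not Q = not True = False
not R = not False = True
not P = not False = True
not R -> not P = True -> True = True
not Q or (not R -> not P) = False or True = True
(P xor R) -> (not Q or (not R -> not P)) = False -> True = True
not ((P xor R) -> (not Q or (not R -> not P))) = not True = False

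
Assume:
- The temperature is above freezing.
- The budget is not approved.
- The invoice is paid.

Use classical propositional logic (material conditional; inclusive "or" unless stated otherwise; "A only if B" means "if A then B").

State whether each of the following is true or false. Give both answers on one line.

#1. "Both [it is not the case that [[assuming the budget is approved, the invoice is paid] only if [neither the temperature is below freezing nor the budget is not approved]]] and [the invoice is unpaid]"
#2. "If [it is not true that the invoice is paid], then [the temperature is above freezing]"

Let W = "the budget is approved" (False), R = "the invoice is paid" (True), U = "the temperature is below freezing" (False).

#1: In symbols: not ((W -> R) -> (U nor not W)) and not R

W -> R = False -> True = True
not W = not False = True
U nor not W = False nor True = False
(W -> R) -> (U nor not W) = True -> False = False
not ((W -> R) -> (U nor not W)) = not False = True
not R = not True = False
not ((W -> R) -> (U nor not W)) and not R = True and False = False
Hence #1 is false.

#2: This is not R -> not U.

not R = not True = False
not U = not False = True
not R -> not U = False -> True = True
So #2 is true.

#1 false / #2 true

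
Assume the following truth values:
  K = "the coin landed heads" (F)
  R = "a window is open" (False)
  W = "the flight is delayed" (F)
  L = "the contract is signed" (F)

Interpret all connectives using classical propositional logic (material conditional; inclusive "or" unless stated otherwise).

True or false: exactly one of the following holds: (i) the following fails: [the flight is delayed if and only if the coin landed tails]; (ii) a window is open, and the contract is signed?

True.

This is ¬(W ↔ ¬K) ⊕ (R ∧ L).

¬K = ¬F = T
W ↔ ¬K = F ↔ T = F
¬(W ↔ ¬K) = ¬F = T
R ∧ L = F ∧ F = F
¬(W ↔ ¬K) ⊕ (R ∧ L) = T ⊕ F = T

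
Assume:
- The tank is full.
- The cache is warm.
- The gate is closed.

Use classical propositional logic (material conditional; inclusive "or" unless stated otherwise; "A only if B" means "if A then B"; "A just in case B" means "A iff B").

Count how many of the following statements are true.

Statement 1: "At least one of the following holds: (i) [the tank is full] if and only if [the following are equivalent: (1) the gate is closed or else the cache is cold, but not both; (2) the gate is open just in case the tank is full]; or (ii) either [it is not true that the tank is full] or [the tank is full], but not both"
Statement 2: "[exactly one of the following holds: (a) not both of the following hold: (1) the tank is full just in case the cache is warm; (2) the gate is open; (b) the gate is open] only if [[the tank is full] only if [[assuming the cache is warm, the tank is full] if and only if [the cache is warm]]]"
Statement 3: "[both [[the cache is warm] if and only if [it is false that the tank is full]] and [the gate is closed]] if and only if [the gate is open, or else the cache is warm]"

2

Let H = "the tank is full" (T), N = "the gate is open" (F), K = "the cache is warm" (T).

Statement 1: In symbols: (H ↔ ((¬N ⊕ ¬K) ↔ (N ↔ H))) ∨ (¬H ⊕ H)

¬N = ¬F = T
¬K = ¬T = F
¬N ⊕ ¬K = T ⊕ F = T
N ↔ H = F ↔ T = F
(¬N ⊕ ¬K) ↔ (N ↔ H) = T ↔ F = F
H ↔ ((¬N ⊕ ¬K) ↔ (N ↔ H)) = T ↔ F = F
¬H = ¬T = F
¬H ⊕ H = F ⊕ T = T
(H ↔ ((¬N ⊕ ¬K) ↔ (N ↔ H))) ∨ (¬H ⊕ H) = F ∨ T = T
So Statement 1 is true.

Statement 2: Formalization: (((H ↔ K) ↑ N) ⊕ N) → (H → ((K → H) ↔ K))

H ↔ K = T ↔ T = T
(H ↔ K) ↑ N = T ↑ F = T
((H ↔ K) ↑ N) ⊕ N = T ⊕ F = T
K → H = T → T = T
(K → H) ↔ K = T ↔ T = T
H → ((K → H) ↔ K) = T → T = T
(((H ↔ K) ↑ N) ⊕ N) → (H → ((K → H) ↔ K)) = T → T = T
Thus Statement 2 is true.

Statement 3: This is ((K ↔ ¬H) ∧ ¬N) ↔ (N ∨ K).

¬H = ¬T = F
K ↔ ¬H = T ↔ F = F
¬N = ¬F = T
(K ↔ ¬H) ∧ ¬N = F ∧ T = F
N ∨ K = F ∨ T = T
((K ↔ ¬H) ∧ ¬N) ↔ (N ∨ K) = F ↔ T = F
Thus Statement 3 is false.

2 of the 3 statements are true.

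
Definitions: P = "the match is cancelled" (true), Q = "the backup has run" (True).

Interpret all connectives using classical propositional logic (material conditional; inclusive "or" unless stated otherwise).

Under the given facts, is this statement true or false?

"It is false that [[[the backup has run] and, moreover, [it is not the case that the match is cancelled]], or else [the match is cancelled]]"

Parsed as not ((Q and not P) or P)

not P = not True = False
Q and not P = True and False = False
(Q and not P) or P = False or True = True
not ((Q and not P) or P) = not True = False

false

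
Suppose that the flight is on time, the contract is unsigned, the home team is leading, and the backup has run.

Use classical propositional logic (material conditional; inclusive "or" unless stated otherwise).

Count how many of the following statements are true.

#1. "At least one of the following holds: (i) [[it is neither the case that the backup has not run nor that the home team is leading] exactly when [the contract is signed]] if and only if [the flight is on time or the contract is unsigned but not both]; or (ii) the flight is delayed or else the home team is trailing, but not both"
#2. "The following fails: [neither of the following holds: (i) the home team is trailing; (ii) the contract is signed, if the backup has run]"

Let N = "the backup has run" (True), S = "the home team is leading" (True), P = "the contract is signed" (False), K = "the flight is delayed" (False).

#1: Parsed as (((not N nor S) iff P) iff (not K xor not P)) or (K xor not S)

not N = not True = False
not N nor S = False nor True = False
(not N nor S) iff P = False iff False = True
not K = not False = True
not P = not False = True
not K xor not P = True xor True = False
((not N nor S) iff P) iff (not K xor not P) = True iff False = False
not S = not True = False
K xor not S = False xor False = False
(((not N nor S) iff P) iff (not K xor not P)) or (K xor not S) = False or False = False
Thus #1 is false.

#2: Parsed as not (not S nor (N -> P))

not S = not True = False
N -> P = True -> False = False
not S nor (N -> P) = False nor False = True
not (not S nor (N -> P)) = not True = False
Thus #2 is false.

True statements: 0 (none).

0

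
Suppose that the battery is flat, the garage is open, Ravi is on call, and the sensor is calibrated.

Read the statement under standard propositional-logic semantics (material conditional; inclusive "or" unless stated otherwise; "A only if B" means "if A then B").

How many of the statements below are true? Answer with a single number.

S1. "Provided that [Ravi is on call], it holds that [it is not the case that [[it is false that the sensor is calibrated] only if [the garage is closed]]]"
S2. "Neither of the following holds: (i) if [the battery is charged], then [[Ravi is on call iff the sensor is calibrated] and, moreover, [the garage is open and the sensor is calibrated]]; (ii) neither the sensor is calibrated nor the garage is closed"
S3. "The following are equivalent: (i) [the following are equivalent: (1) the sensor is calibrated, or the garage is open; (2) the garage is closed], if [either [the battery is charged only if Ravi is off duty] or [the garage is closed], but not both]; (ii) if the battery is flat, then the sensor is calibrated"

0

Let R = "Ravi is on call" (True), S = "the sensor is calibrated" (True), Q = "the garage is closed" (False), P = "the battery is charged" (False).

S1: Parsed as R -> not (not S -> Q)

not S = not True = False
not S -> Q = False -> False = True
not (not S -> Q) = not True = False
R -> not (not S -> Q) = True -> False = False
Hence S1 is false.

S2: Formalization: (P -> ((R iff S) and (not Q and S))) nor (S nor Q)

R iff S = True iff True = True
not Q = not False = True
not Q and S = True and True = True
(R iff S) and (not Q and S) = True and True = True
P -> ((R iff S) and (not Q and S)) = False -> True = True
S nor Q = True nor False = False
(P -> ((R iff S) and (not Q and S))) nor (S nor Q) = True nor False = False
Thus S2 is false.

S3: In symbols: (((P -> not R) xor Q) -> ((S or not Q) iff Q)) iff (not P -> S)

not R = not True = False
P -> not R = False -> False = True
(P -> not R) xor Q = True xor False = True
not Q = not False = True
S or not Q = True or True = True
(S or not Q) iff Q = True iff False = False
((P -> not R) xor Q) -> ((S or not Q) iff Q) = True -> False = False
not P = not False = True
not P -> S = True -> True = True
(((P -> not R) xor Q) -> ((S or not Q) iff Q)) iff (not P -> S) = False iff True = False
So S3 is false.

True statements: 0 (none).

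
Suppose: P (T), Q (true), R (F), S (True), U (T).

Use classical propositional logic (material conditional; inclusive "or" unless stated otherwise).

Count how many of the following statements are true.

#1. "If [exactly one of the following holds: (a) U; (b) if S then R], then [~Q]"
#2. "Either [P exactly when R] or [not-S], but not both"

#1: Parsed as (U ⊕ (S → R)) → ¬Q

S → R = T → F = F
U ⊕ (S → R) = T ⊕ F = T
¬Q = ¬T = F
(U ⊕ (S → R)) → ¬Q = T → F = F
Thus #1 is false.

#2: Formalization: (P ↔ R) ⊕ ¬S

P ↔ R = T ↔ F = F
¬S = ¬T = F
(P ↔ R) ⊕ ¬S = F ⊕ F = F
Thus #2 is false.

True statements: 0 (none).

0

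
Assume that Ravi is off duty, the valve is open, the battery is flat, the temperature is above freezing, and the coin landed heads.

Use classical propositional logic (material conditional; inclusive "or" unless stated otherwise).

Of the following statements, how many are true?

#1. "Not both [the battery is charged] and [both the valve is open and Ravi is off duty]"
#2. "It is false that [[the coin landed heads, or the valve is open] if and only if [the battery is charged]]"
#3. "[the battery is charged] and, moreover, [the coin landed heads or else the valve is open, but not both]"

Let L = "the battery is charged" (F), G = "the valve is open" (T), W = "Ravi is on call" (F), M = "the coin landed heads" (T).

#1: Formalization: L ↑ (G ∧ ¬W)

¬W = ¬F = T
G ∧ ¬W = T ∧ T = T
L ↑ (G ∧ ¬W) = F ↑ T = T
Hence #1 is true.

#2: This is ¬((M ∨ G) ↔ L).

M ∨ G = T ∨ T = T
(M ∨ G) ↔ L = T ↔ F = F
¬((M ∨ G) ↔ L) = ¬F = T
So #2 is true.

#3: This is L ∧ (M ⊕ G).

M ⊕ G = T ⊕ T = F
L ∧ (M ⊕ G) = F ∧ F = F
Thus #3 is false.

True statements: 2.

2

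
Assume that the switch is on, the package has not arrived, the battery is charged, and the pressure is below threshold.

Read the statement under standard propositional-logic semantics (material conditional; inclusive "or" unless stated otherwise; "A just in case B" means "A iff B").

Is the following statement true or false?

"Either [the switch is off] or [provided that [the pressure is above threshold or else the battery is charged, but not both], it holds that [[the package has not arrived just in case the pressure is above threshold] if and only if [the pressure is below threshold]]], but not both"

The statement is false.

Let P = "the switch is on" (T), K = "the pressure is above threshold" (F), S = "the battery is charged" (T), U = "the package has arrived" (F).
Parsed as ~P xor ((K xor S) -> ((~U <-> K) <-> ~K))

~P = ~T = F
K xor S = F xor T = T
~U = ~F = T
~U <-> K = T <-> F = F
~K = ~F = T
(~U <-> K) <-> ~K = F <-> T = F
(K xor S) -> ((~U <-> K) <-> ~K) = T -> F = F
~P xor ((K xor S) -> ((~U <-> K) <-> ~K)) = F xor F = F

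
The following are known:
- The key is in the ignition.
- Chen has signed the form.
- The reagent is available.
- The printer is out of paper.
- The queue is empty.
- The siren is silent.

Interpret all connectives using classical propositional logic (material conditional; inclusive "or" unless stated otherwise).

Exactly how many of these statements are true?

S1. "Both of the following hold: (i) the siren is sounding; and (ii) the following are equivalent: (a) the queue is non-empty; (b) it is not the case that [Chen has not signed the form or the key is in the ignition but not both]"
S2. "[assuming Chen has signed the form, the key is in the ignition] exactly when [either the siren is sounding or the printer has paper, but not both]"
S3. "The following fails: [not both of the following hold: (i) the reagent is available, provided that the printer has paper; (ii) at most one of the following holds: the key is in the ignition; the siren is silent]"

Let G = "the siren is sounding" (F), R = "the queue is empty" (T), V = "Chen has signed the form" (T), U = "the key is in the ignition" (T), H = "the printer has paper" (F), M = "the reagent is available" (T).

S1: Parsed as G ∧ (¬R ↔ ¬(¬V ⊕ U))

¬R = ¬T = F
¬V = ¬T = F
¬V ⊕ U = F ⊕ T = T
¬(¬V ⊕ U) = ¬T = F
¬R ↔ ¬(¬V ⊕ U) = F ↔ F = T
G ∧ (¬R ↔ ¬(¬V ⊕ U)) = F ∧ T = F
Hence S1 is false.

S2: Formalization: (V → U) ↔ (G ⊕ H)

V → U = T → T = T
G ⊕ H = F ⊕ F = F
(V → U) ↔ (G ⊕ H) = T ↔ F = F
Hence S2 is false.

S3: In symbols: ¬((H → M) ↑ (U ↑ ¬G))

H → M = F → T = T
¬G = ¬F = T
U ↑ ¬G = T ↑ T = F
(H → M) ↑ (U ↑ ¬G) = T ↑ F = T
¬((H → M) ↑ (U ↑ ¬G)) = ¬T = F
Hence S3 is false.

0 of the 3 statements are true (none).

0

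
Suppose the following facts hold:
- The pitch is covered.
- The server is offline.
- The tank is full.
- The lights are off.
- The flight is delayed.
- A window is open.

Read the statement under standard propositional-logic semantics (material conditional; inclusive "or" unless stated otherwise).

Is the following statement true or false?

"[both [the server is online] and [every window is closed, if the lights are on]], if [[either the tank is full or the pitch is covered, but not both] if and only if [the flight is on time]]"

false

Let D = "the tank is full" (True), W = "the pitch is covered" (True), M = "the flight is delayed" (True), Q = "the server is online" (False), R = "the lights are on" (False), P = "a window is open" (True).
This is ((D xor W) iff not M) -> (Q and (R -> not P)).

D xor W = True xor True = False
not M = not True = False
(D xor W) iff not M = False iff False = True
not P = not True = False
R -> not P = False -> False = True
Q and (R -> not P) = False and True = False
((D xor W) iff not M) -> (Q and (R -> not P)) = True -> False = False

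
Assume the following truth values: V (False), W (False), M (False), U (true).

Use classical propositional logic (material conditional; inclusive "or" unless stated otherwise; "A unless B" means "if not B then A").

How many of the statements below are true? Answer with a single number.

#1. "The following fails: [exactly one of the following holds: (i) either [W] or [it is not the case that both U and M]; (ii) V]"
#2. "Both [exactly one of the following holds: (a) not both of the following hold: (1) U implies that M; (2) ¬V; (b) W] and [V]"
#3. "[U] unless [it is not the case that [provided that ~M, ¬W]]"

1

#1: Formalization: ¬((W ∨ (U ↑ M)) ⊕ V)

U ↑ M = T ↑ F = T
W ∨ (U ↑ M) = F ∨ T = T
(W ∨ (U ↑ M)) ⊕ V = T ⊕ F = T
¬((W ∨ (U ↑ M)) ⊕ V) = ¬T = F
Hence #1 is false.

#2: Formalization: (((U → M) ↑ ¬V) ⊕ W) ∧ V

U → M = T → F = F
¬V = ¬F = T
(U → M) ↑ ¬V = F ↑ T = T
((U → M) ↑ ¬V) ⊕ W = T ⊕ F = T
(((U → M) ↑ ¬V) ⊕ W) ∧ V = T ∧ F = F
Hence #2 is false.

#3: Formalization: U ∨ ¬(¬M → ¬W)

¬M = ¬F = T
¬W = ¬F = T
¬M → ¬W = T → T = T
¬(¬M → ¬W) = ¬T = F
U ∨ ¬(¬M → ¬W) = T ∨ F = T
So #3 is true.

True statements: 1 (#3).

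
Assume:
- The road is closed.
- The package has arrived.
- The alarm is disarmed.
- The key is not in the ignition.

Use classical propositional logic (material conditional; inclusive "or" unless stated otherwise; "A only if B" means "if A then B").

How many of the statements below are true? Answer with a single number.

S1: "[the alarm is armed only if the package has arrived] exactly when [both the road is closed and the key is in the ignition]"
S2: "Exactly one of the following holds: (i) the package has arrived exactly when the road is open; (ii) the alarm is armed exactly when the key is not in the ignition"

Let R = "the alarm is armed" (False), Q = "the package has arrived" (True), P = "the road is closed" (True), S = "the key is in the ignition" (False).

S1: Parsed as (R -> Q) iff (P and S)

R -> Q = False -> True = True
P and S = True and False = False
(R -> Q) iff (P and S) = True iff False = False
Hence S1 is false.

S2: Formalization: (Q iff not P) xor (R iff not S)

not P = not True = False
Q iff not P = True iff False = False
not S = not False = True
R iff not S = False iff True = False
(Q iff not P) xor (R iff not S) = False xor False = False
Thus S2 is false.

0 of the 2 statements are true (none).

0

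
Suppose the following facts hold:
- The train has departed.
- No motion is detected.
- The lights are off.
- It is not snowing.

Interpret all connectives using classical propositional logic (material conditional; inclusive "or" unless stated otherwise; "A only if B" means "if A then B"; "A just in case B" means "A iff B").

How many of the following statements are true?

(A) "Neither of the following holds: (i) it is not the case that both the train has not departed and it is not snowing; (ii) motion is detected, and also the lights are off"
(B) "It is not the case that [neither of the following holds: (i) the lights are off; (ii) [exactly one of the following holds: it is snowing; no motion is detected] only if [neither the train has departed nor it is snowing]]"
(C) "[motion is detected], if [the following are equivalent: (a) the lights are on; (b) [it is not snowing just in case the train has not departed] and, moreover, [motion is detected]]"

1

Let K = "the train has departed" (T), Q = "it is snowing" (F), S = "motion is detected" (F), L = "the lights are on" (F).

(A): Formalization: (¬K ↑ ¬Q) ↓ (S ∧ ¬L)

¬K = ¬T = F
¬Q = ¬F = T
¬K ↑ ¬Q = F ↑ T = T
¬L = ¬F = T
S ∧ ¬L = F ∧ T = F
(¬K ↑ ¬Q) ↓ (S ∧ ¬L) = T ↓ F = F
So (A) is false.

(B): In symbols: ¬(¬L ↓ ((Q ⊕ ¬S) → (K ↓ Q)))

¬L = ¬F = T
¬S = ¬F = T
Q ⊕ ¬S = F ⊕ T = T
K ↓ Q = T ↓ F = F
(Q ⊕ ¬S) → (K ↓ Q) = T → F = F
¬L ↓ ((Q ⊕ ¬S) → (K ↓ Q)) = T ↓ F = F
¬(¬L ↓ ((Q ⊕ ¬S) → (K ↓ Q))) = ¬F = T
Thus (B) is true.

(C): Parsed as (L ↔ ((¬Q ↔ ¬K) ∧ S)) → S

¬Q = ¬F = T
¬K = ¬T = F
¬Q ↔ ¬K = T ↔ F = F
(¬Q ↔ ¬K) ∧ S = F ∧ F = F
L ↔ ((¬Q ↔ ¬K) ∧ S) = F ↔ F = T
(L ↔ ((¬Q ↔ ¬K) ∧ S)) → S = T → F = F
Hence (C) is false.

Count: 1.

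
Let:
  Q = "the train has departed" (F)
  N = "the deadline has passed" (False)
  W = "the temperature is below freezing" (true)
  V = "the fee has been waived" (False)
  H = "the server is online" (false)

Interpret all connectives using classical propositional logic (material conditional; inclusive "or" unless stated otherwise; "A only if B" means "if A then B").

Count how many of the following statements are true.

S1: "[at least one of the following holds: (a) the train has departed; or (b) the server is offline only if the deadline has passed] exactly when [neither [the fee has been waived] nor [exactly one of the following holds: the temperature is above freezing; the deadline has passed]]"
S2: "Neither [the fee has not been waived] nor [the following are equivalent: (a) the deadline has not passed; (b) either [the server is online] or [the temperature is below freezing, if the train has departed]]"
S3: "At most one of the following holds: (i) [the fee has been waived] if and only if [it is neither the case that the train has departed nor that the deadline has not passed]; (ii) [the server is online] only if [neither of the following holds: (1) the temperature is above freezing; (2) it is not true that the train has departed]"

0

S1: Formalization: (Q | (~H -> N)) <-> (V nor (~W xor N))

~H = ~F = T
~H -> N = T -> F = F
Q | (~H -> N) = F | F = F
~W = ~T = F
~W xor N = F xor F = F
V nor (~W xor N) = F nor F = T
(Q | (~H -> N)) <-> (V nor (~W xor N)) = F <-> T = F
Hence S1 is false.

S2: Parsed as ~V nor (~N <-> (H | (Q -> W)))

~V = ~F = T
~N = ~F = T
Q -> W = F -> T = T
H | (Q -> W) = F | T = T
~N <-> (H | (Q -> W)) = T <-> T = T
~V nor (~N <-> (H | (Q -> W))) = T nor T = F
So S2 is false.

S3: Formalization: (V <-> (Q nor ~N)) nand (H -> (~W nor ~Q))

~N = ~F = T
Q nor ~N = F nor T = F
V <-> (Q nor ~N) = F <-> F = T
~W = ~T = F
~Q = ~F = T
~W nor ~Q = F nor T = F
H -> (~W nor ~Q) = F -> F = T
(V <-> (Q nor ~N)) nand (H -> (~W nor ~Q)) = T nand T = F
Hence S3 is false.

True statements: 0 (none).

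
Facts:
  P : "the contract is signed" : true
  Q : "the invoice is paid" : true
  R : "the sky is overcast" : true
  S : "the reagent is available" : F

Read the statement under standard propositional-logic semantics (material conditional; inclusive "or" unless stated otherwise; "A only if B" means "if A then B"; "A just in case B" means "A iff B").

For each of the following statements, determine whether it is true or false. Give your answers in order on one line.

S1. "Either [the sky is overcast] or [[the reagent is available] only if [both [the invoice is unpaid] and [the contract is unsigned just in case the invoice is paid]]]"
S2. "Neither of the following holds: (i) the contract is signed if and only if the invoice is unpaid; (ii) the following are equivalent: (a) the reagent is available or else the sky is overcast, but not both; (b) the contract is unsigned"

S1: This is R or (S -> (not Q and (not P iff Q))).

not Q = not True = False
not P = not True = False
not P iff Q = False iff True = False
not Q and (not P iff Q) = False and False = False
S -> (not Q and (not P iff Q)) = False -> False = True
R or (S -> (not Q and (not P iff Q))) = True or True = True
Thus S1 is true.

S2: In symbols: (P iff not Q) nor ((S xor R) iff not P)

not Q = not True = False
P iff not Q = True iff False = False
S xor R = False xor True = True
not P = not True = False
(S xor R) iff not P = True iff False = False
(P iff not Q) nor ((S xor R) iff not P) = False nor False = True
So S2 is true.

S1 True, S2 True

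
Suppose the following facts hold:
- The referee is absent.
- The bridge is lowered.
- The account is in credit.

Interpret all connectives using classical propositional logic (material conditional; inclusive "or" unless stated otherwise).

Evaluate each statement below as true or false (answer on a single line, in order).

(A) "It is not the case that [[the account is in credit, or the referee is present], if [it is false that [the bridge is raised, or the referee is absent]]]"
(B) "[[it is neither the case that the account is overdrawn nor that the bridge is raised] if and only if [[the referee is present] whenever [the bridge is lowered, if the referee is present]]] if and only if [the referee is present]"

Let Q = "the bridge is raised" (F), P = "the referee is present" (F), R = "the account is overdrawn" (F).

(A): Formalization: ¬(¬(Q ∨ ¬P) → (¬R ∨ P))

¬P = ¬F = T
Q ∨ ¬P = F ∨ T = T
¬(Q ∨ ¬P) = ¬T = F
¬R = ¬F = T
¬R ∨ P = T ∨ F = T
¬(Q ∨ ¬P) → (¬R ∨ P) = F → T = T
¬(¬(Q ∨ ¬P) → (¬R ∨ P)) = ¬T = F
So (A) is false.

(B): Formalization: ((R ↓ Q) ↔ ((P → ¬Q) → P)) ↔ P

R ↓ Q = F ↓ F = T
¬Q = ¬F = T
P → ¬Q = F → T = T
(P → ¬Q) → P = T → F = F
(R ↓ Q) ↔ ((P → ¬Q) → P) = T ↔ F = F
((R ↓ Q) ↔ ((P → ¬Q) → P)) ↔ P = F ↔ F = T
So (B) is true.

(A) False; (B) True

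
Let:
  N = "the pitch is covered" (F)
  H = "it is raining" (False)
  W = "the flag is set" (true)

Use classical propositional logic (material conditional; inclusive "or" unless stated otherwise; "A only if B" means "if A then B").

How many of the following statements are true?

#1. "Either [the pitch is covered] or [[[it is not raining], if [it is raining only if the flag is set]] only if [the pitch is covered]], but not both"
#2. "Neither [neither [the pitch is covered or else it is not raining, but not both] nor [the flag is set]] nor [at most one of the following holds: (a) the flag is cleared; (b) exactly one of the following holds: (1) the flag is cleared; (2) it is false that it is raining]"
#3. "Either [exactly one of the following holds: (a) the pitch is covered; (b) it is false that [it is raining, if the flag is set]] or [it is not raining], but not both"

#1: Formalization: N ⊕ (((H → W) → ¬H) → N)

H → W = F → T = T
¬H = ¬F = T
(H → W) → ¬H = T → T = T
((H → W) → ¬H) → N = T → F = F
N ⊕ (((H → W) → ¬H) → N) = F ⊕ F = F
Hence #1 is false.

#2: Formalization: ((N ⊕ ¬H) ↓ W) ↓ (¬W ↑ (¬W ⊕ ¬H))

¬H = ¬F = T
N ⊕ ¬H = F ⊕ T = T
(N ⊕ ¬H) ↓ W = T ↓ T = F
¬W = ¬T = F
¬W = ¬T = F
¬H = ¬F = T
¬W ⊕ ¬H = F ⊕ T = T
¬W ↑ (¬W ⊕ ¬H) = F ↑ T = T
((N ⊕ ¬H) ↓ W) ↓ (¬W ↑ (¬W ⊕ ¬H)) = F ↓ T = F
Thus #2 is false.

#3: Formalization: (N ⊕ ¬(W → H)) ⊕ ¬H

W → H = T → F = F
¬(W → H) = ¬F = T
N ⊕ ¬(W → H) = F ⊕ T = T
¬H = ¬F = T
(N ⊕ ¬(W → H)) ⊕ ¬H = T ⊕ T = F
Thus #3 is false.

0 of the 3 statements are true (none).

0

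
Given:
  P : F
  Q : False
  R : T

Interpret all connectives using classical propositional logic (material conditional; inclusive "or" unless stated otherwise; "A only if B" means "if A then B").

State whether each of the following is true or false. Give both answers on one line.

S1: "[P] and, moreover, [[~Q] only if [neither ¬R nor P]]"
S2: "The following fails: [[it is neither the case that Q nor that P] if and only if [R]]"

S1: In symbols: P ∧ (¬Q → (¬R ↓ P))

¬Q = ¬F = T
¬R = ¬T = F
¬R ↓ P = F ↓ F = T
¬Q → (¬R ↓ P) = T → T = T
P ∧ (¬Q → (¬R ↓ P)) = F ∧ T = F
So S1 is false.

S2: In symbols: ¬((Q ↓ P) ↔ R)

Q ↓ P = F ↓ F = T
(Q ↓ P) ↔ R = T ↔ T = T
¬((Q ↓ P) ↔ R) = ¬T = F
Thus S2 is false.

S1 false / S2 false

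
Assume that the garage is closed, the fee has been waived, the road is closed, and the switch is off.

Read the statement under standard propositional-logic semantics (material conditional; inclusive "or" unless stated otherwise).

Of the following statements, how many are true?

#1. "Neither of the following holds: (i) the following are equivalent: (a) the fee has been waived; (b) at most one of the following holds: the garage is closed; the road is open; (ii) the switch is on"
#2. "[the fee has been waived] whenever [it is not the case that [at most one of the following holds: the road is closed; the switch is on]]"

Let V = "the fee has been waived" (True), M = "the garage is closed" (True), U = "the road is closed" (True), K = "the switch is on" (False).

#1: Formalization: (V iff (M nand not U)) nor K

not U = not True = False
M nand not U = True nand False = True
V iff (M nand not U) = True iff True = True
(V iff (M nand not U)) nor K = True nor False = False
Thus #1 is false.

#2: Formalization: not (U nand K) -> V

U nand K = True nand False = True
not (U nand K) = not True = False
not (U nand K) -> V = False -> True = True
Hence #2 is true.

1 of the 2 statements is true.

1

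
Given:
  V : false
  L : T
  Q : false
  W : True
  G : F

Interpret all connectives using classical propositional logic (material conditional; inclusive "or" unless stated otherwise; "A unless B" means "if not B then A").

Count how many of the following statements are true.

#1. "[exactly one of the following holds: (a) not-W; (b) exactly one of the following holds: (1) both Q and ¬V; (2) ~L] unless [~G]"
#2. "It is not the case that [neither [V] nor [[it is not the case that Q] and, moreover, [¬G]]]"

2

#1: This is (not W xor ((Q and not V) xor not L)) or not G.

not W = not True = False
not V = not False = True
Q and not V = False and True = False
not L = not True = False
(Q and not V) xor not L = False xor False = False
not W xor ((Q and not V) xor not L) = False xor False = False
not G = not False = True
(not W xor ((Q and not V) xor not L)) or not G = False or True = True
Thus #1 is true.

#2: This is not (V nor (not Q and not G)).

not Q = not False = True
not G = not False = True
not Q and not G = True and True = True
V nor (not Q and not G) = False nor True = False
not (V nor (not Q and not G)) = not False = True
Thus #2 is true.

Count: 2.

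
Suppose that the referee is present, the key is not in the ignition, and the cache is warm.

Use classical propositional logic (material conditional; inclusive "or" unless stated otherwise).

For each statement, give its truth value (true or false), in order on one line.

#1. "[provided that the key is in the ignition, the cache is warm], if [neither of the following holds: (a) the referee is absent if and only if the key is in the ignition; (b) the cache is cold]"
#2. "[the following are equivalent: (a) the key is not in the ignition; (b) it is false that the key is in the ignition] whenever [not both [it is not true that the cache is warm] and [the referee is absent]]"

Let R = "the referee is present" (T), G = "the key is in the ignition" (F), P = "the cache is warm" (T).

#1: In symbols: ((¬R ↔ G) ↓ ¬P) → (G → P)

¬R = ¬T = F
¬R ↔ G = F ↔ F = T
¬P = ¬T = F
(¬R ↔ G) ↓ ¬P = T ↓ F = F
G → P = F → T = T
((¬R ↔ G) ↓ ¬P) → (G → P) = F → T = T
So #1 is true.

#2: Parsed as (¬P ↑ ¬R) → (¬G ↔ ¬G)

¬P = ¬T = F
¬R = ¬T = F
¬P ↑ ¬R = F ↑ F = T
¬G = ¬F = T
¬G = ¬F = T
¬G ↔ ¬G = T ↔ T = T
(¬P ↑ ¬R) → (¬G ↔ ¬G) = T → T = T
Hence #2 is true.

#1 true, #2 true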